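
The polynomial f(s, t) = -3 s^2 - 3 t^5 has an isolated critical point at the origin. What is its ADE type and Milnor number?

Type A_4, Milnor number mu = 4.

The Hessian of f at 0 has rank 1. Corank 1: A-series; mu = 4 gives A_4.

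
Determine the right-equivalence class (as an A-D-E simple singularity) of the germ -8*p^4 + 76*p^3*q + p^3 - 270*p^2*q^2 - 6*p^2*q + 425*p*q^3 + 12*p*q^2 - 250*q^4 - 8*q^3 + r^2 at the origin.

The Hessian of f at 0 is [[0, 0, 0], [0, 0, 0], [0, 0, 2]] with rank 1, so corank 2. A Groebner basis of the Jacobian ideal J(f) in C{p,q,r} is {3*p^2/4 - 3*p*q + q^4 + q^3/4 + 3*q^2, p^3 - 27*p^2/2 + 54*p*q - 25*q^3/2 - 54*q^2, p^2*q - 17*p^2/4 + 17*p*q - 65*q^3/12 - 17*q^2, -p^2 + p*q^2 + 4*p*q - 7*q^3/3 - 4*q^2, r}; counting standard monomials gives mu = 7. Corank 2; j^3 = (p - 2*q)^3 is a perfect cube, so E-series; the 4-jet and mu = 7 give E_7.

E_7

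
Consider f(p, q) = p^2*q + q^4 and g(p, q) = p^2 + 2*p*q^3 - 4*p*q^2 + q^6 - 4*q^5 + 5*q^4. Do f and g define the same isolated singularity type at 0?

The Hessian of f at 0 has rank 0. Corank 2; j^3 = p^2*q has shape L^2 M (L != M), so D-series; mu = 5 gives D_5. The Hessian of g at 0 has rank 1. Corank 1: A-series; mu = 3 gives A_3. f is D_5 but g is A_3, hence not right-equivalent.

No.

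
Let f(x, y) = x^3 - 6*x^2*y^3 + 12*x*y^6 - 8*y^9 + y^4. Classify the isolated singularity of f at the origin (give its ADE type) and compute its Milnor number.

Type E_{6}, Milnor number mu = 6.

The Hessian of f at 0 has rank 0. Corank 2; j^3 = x^3 is a perfect cube, so E-series; the 4-jet and mu = 6 give E_6.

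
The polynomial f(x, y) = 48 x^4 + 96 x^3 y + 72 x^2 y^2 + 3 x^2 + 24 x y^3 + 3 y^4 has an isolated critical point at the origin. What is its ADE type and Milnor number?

The Hessian of f at 0 is [[6, 0], [0, 0]] with rank 1, so corank 1. A Groebner basis of the Jacobian ideal J(f) in C{x,y} is {y^3, x}; counting standard monomials gives mu = 3. Corank 1: A-series; mu = 3 gives A_3.

Type A3, Milnor number mu = 3.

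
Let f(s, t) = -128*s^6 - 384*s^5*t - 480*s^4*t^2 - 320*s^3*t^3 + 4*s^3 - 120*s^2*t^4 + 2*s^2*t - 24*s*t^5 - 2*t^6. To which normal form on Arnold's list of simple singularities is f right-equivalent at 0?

The Hessian of f at 0 is [[0, 0], [0, 0]] with rank 0, so corank 2. A Groebner basis of the Jacobian ideal J(f) in C{s,t} is {s*t/12 + t^5, s*t^2, s^2 + s*t/2}; counting standard monomials gives mu = 7. Corank 2; j^3 = 2*s^2*(2*s + t) has shape L^2 M (L != M), so D-series; mu = 7 gives D_7.

D_7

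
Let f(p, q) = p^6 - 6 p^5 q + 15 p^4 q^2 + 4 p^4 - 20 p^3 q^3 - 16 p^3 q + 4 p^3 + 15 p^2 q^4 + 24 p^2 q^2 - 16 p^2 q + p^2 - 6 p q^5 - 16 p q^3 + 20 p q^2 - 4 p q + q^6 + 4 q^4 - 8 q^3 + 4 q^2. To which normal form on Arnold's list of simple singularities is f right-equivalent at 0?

A5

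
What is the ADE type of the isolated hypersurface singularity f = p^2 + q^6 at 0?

A_5

The Hessian of f at 0 is [[2, 0], [0, 0]] with rank 1, so corank 1. A Groebner basis of the Jacobian ideal J(f) in C{p,q} is {q^5, p}; counting standard monomials gives mu = 5. Corank 1: A-series; mu = 5 gives A_5.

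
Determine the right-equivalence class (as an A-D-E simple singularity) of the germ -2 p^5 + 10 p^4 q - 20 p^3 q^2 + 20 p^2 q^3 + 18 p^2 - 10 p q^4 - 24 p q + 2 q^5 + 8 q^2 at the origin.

A4

The Hessian of f at 0 is [[36, -24], [-24, 16]] with rank 1, so corank 1. A Groebner basis of the Jacobian ideal J(f) in C{p,q} is {q^4, p - 2*q/3}; counting standard monomials gives mu = 4. Corank 1: A-series; mu = 4 gives A_4.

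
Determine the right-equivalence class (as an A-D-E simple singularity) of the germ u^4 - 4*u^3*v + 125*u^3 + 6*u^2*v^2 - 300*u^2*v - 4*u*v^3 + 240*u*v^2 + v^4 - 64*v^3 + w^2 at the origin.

E6

The Hessian of f at 0 has rank 1. Corank 2; j^3 = (5*u - 4*v)^3 is a perfect cube, so E-series; the 4-jet and mu = 6 give E_6.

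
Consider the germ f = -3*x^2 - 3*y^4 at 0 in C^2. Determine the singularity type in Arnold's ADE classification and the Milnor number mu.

Type A_3, Milnor number mu = 3.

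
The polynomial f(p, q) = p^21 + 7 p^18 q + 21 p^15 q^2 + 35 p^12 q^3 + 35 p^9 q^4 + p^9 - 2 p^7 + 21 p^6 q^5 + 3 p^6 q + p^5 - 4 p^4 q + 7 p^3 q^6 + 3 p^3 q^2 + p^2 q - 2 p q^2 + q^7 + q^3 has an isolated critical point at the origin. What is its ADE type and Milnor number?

Type D_8, Milnor number mu = 8.

The Hessian of f at 0 has rank 0. Corank 2; j^3 = q*(p - q)^2 has shape L^2 M (L != M), so D-series; mu = 8 gives D_8.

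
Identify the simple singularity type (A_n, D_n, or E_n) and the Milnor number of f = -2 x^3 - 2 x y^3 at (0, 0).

Type E_{7}, Milnor number mu = 7.

The Hessian of f at 0 is [[0, 0], [0, 0]] with rank 0, so corank 2. A Groebner basis of the Jacobian ideal J(f) in C{x,y} is {x^3, x*y^2, 3*x^2 + y^3}; counting standard monomials gives mu = 7. Corank 2; j^3 = -2*x^3 is a perfect cube, so E-series; the 4-jet and mu = 7 give E_7.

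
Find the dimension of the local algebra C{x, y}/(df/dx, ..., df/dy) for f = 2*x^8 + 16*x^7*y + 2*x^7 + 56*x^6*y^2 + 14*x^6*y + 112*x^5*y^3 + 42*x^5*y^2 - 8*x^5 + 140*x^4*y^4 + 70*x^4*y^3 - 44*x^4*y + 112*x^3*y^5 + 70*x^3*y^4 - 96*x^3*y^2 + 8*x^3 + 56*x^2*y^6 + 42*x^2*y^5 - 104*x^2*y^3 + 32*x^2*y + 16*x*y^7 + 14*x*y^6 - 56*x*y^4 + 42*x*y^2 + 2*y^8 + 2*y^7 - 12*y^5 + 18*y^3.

9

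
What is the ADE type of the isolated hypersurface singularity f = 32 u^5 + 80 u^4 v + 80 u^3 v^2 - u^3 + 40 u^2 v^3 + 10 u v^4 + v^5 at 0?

The Hessian of f at 0 is [[0, 0], [0, 0]] with rank 0, so corank 2. A Groebner basis of the Jacobian ideal J(f) in C{u,v} is {v^5, u*v^3 + v^4/8, u^2}; counting standard monomials gives mu = 8. Corank 2; j^3 = -u^3 is a perfect cube, so E-series; the 5-jet and mu = 8 give E_8.

E8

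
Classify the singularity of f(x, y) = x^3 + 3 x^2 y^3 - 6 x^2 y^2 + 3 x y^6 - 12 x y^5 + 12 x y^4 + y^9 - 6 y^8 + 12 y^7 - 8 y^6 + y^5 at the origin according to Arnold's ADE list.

The Hessian of f at 0 has rank 0. Corank 2; j^3 = x^3 is a perfect cube, so E-series; the 5-jet and mu = 8 give E_8.

E_{8}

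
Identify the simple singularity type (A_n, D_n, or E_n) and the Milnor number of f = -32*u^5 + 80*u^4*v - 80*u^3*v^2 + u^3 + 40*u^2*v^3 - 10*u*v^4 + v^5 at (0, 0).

Type E8, Milnor number mu = 8.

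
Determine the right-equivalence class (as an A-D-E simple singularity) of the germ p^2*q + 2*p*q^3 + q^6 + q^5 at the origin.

The Hessian of f at 0 is [[0, 0], [0, 0]] with rank 0, so corank 2. A Groebner basis of the Jacobian ideal J(f) in C{p,q} is {p^3, p^2*q + p^2/6 + p*q^2/6, p*q + q^3}; counting standard monomials gives mu = 7. Corank 2; j^3 = p^2*q has shape L^2 M (L != M), so D-series; mu = 7 gives D_7.

D_{7}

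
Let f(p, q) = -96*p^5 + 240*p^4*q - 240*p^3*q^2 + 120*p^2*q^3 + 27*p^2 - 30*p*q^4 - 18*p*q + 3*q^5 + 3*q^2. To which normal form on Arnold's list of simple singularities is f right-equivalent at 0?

A_4

The Hessian of f at 0 is [[54, -18], [-18, 6]] with rank 1, so corank 1. A Groebner basis of the Jacobian ideal J(f) in C{p,q} is {q^4, p - q/3}; counting standard monomials gives mu = 4. Corank 1: A-series; mu = 4 gives A_4.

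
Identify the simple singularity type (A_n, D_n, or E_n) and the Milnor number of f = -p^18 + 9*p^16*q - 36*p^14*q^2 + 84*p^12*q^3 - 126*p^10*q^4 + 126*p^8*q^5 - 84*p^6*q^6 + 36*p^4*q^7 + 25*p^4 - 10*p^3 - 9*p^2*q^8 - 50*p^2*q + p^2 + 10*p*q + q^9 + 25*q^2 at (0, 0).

The Hessian of f at 0 has rank 1. Corank 1: A-series; mu = 8 gives A_8.

Type A_8, Milnor number mu = 8.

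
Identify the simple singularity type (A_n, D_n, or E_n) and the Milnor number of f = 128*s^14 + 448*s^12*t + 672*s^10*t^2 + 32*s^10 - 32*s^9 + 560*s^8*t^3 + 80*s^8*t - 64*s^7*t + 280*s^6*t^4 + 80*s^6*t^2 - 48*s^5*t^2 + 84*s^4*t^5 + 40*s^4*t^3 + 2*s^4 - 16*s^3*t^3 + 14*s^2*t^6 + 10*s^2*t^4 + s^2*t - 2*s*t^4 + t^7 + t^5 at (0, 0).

Type D_{6}, Milnor number mu = 6.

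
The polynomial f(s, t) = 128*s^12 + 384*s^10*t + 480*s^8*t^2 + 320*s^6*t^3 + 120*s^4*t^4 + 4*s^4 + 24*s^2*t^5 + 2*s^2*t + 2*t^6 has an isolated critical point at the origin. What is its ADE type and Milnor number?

Type D7, Milnor number mu = 7.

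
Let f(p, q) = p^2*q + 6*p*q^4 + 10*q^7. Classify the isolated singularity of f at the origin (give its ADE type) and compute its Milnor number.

Type D8, Milnor number mu = 8.

The Hessian of f at 0 is [[0, 0], [0, 0]] with rank 0, so corank 2. A Groebner basis of the Jacobian ideal J(f) in C{p,q} is {3*p^2/2 + p*q^3, p*q/3 + q^4, p^3, p^2*q}; counting standard monomials gives mu = 8. Corank 2; j^3 = p^2*q has shape L^2 M (L != M), so D-series; mu = 8 gives D_8.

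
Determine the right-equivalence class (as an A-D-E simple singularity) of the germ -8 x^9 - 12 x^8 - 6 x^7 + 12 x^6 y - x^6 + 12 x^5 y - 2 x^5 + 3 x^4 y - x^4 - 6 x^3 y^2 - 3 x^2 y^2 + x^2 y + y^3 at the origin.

The Hessian of f at 0 is [[0, 0], [0, 0]] with rank 0, so corank 2. A Groebner basis of the Jacobian ideal J(f) in C{x,y} is {y^3, x^2 + 3*y^2, x*y}; counting standard monomials gives mu = 4. Corank 2; j^3 = y*(x^2 + y^2) splits into three distinct lines over C (the quadratic factor has nonzero discriminant), so D_4.

D_4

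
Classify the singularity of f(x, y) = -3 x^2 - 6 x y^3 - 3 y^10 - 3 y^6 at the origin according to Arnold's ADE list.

A9

The Hessian of f at 0 has rank 1. Corank 1: A-series; mu = 9 gives A_9.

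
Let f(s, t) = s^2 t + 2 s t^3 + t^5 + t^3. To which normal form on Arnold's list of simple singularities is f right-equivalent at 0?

D_4

The Hessian of f at 0 is [[0, 0], [0, 0]] with rank 0, so corank 2. A Groebner basis of the Jacobian ideal J(f) in C{s,t} is {t^3, s^2 + 3*t^2, s*t}; counting standard monomials gives mu = 4. Corank 2; j^3 = t*(s^2 + t^2) splits into three distinct lines over C (the quadratic factor has nonzero discriminant), so D_4.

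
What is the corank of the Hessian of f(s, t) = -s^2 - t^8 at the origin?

Hessian at 0 has rank 1.

1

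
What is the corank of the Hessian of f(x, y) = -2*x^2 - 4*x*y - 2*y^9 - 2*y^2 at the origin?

The Hessian at 0 is [[-4, -4], [-4, -4]] of rank 1; hence corank 1.

1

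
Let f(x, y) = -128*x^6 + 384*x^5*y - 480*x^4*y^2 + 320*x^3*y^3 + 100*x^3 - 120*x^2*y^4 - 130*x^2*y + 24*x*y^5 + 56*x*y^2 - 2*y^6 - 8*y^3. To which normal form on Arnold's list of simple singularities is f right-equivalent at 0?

D_7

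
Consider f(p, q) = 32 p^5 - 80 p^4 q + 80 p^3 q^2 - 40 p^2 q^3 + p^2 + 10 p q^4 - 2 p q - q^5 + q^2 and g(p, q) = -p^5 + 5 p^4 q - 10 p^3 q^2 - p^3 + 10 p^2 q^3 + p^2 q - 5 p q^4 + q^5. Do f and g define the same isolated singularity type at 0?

No.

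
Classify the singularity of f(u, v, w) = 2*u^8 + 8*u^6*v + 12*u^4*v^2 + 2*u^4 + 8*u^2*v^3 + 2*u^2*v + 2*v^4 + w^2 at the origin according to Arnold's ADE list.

D_{5}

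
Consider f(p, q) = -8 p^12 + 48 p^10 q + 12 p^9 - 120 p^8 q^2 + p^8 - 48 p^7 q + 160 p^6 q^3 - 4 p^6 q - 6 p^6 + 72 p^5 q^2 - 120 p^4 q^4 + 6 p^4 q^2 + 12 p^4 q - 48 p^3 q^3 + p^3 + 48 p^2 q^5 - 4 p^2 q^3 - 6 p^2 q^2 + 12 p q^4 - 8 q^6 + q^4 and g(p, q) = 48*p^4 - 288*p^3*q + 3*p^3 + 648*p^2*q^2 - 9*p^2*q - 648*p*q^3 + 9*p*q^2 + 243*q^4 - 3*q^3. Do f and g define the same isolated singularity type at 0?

Yes.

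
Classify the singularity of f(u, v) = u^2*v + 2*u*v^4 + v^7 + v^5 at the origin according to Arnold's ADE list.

The Hessian of f at 0 is [[0, 0], [0, 0]] with rank 0, so corank 2. A Groebner basis of the Jacobian ideal J(f) in C{u,v} is {u*v + v^4, u*v^2, u^2 - 5*u*v}; counting standard monomials gives mu = 6. Corank 2; j^3 = u^2*v has shape L^2 M (L != M), so D-series; mu = 6 gives D_6.

D_{6}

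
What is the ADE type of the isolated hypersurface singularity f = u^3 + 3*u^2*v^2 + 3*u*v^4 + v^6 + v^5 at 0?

The Hessian of f at 0 is [[0, 0], [0, 0]] with rank 0, so corank 2. A Groebner basis of the Jacobian ideal J(f) in C{u,v} is {v^4, u^3, u^2/2 + u*v^2}; counting standard monomials gives mu = 8. Corank 2; j^3 = u^3 is a perfect cube, so E-series; the 5-jet and mu = 8 give E_8.

E_8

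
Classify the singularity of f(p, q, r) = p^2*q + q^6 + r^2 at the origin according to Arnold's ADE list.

D7

The Hessian of f at 0 has rank 1. Corank 2; j^3 = p^2*q has shape L^2 M (L != M), so D-series; mu = 7 gives D_7.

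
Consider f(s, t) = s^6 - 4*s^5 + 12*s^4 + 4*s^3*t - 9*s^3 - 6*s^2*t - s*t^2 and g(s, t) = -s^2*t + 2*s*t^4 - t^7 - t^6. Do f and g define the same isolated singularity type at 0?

The Hessian of f at 0 is [[0, 0], [0, 0]] with rank 0, so corank 2. A Groebner basis of the Jacobian ideal J(f) in C{s,t} is {2673*s^2/52 + 3807*s*t/52 + t^4 - 75*t^3/26 + 243*t^2/13, s^3 - 3*s^2/2 - s*t/2, s^2*t + 27*s^2/13 + 3*s*t/13 - t^3/39 - 2*t^2/13, -45*s^2/26 + s*t^2 + 21*s*t/26 + 22*t^3/117 + 6*t^2/13}; counting standard monomials gives mu = 7. Corank 2; j^3 = -s*(3*s + t)^2 has shape L^2 M (L != M), so D-series; mu = 7 gives D_7. The Hessian of g at 0 is [[0, 0], [0, 0]] with rank 0, so corank 2. A Groebner basis of the Jacobian ideal J(g) in C{s,t} is {-s*t + t^4, s^3, s^2*t, s^2/6 + s*t^2}; counting standard monomials gives mu = 7. Corank 2; j^3 = -s^2*t has shape L^2 M (L != M), so D-series; mu = 7 gives D_7. Both have type D_7, hence right-equivalent.

Yes.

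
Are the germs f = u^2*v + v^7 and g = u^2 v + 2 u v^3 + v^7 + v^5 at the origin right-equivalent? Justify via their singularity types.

Yes.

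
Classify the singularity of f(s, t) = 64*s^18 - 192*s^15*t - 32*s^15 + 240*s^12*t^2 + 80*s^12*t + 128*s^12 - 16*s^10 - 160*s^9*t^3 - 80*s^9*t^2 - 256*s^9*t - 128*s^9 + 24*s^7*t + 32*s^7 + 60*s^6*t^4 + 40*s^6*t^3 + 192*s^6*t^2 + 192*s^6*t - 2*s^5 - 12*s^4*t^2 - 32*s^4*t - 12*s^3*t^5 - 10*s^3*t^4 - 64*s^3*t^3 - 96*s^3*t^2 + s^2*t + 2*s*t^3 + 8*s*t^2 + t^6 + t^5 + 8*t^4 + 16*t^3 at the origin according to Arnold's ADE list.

The Hessian of f at 0 is [[0, 0], [0, 0]] with rank 0, so corank 2. A Groebner basis of the Jacobian ideal J(f) in C{s,t} is {5*s^2/4067 + 3069*s*t/260288 + t^4 + 509*t^3/260288 + 1789*t^2/65072, s^3 + 14016*s^2/581 + 3587229*s*t/18592 + 1189021*t^3/18592 + 1793181*t^2/4648, s^2*t - 16348*s^2/4067 - 16736305*s*t/520576 - 8325169*t^3/520576 - 8366129*t^2/130144, 2043*s^2/4067 + s*t^2 + 1045763*s*t/260288 + 1040899*t^3/260288 + 522755*t^2/65072}; counting standard monomials gives mu = 7. Corank 2; j^3 = t*(s + 4*t)^2 has shape L^2 M (L != M), so D-series; mu = 7 gives D_7.

D7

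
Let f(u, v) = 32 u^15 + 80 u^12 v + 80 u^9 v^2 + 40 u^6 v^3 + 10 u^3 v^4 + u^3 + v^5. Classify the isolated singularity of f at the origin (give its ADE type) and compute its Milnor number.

The Hessian of f at 0 has rank 0. Corank 2; j^3 = u^3 is a perfect cube, so E-series; the 5-jet and mu = 8 give E_8.

Type E_{8}, Milnor number mu = 8.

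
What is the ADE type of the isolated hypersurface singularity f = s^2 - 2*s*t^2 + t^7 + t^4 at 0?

The Hessian of f at 0 is [[2, 0], [0, 0]] with rank 1, so corank 1. A Groebner basis of the Jacobian ideal J(f) in C{s,t} is {s^3, -s + t^2}; counting standard monomials gives mu = 6. Corank 1: A-series; mu = 6 gives A_6.

A_6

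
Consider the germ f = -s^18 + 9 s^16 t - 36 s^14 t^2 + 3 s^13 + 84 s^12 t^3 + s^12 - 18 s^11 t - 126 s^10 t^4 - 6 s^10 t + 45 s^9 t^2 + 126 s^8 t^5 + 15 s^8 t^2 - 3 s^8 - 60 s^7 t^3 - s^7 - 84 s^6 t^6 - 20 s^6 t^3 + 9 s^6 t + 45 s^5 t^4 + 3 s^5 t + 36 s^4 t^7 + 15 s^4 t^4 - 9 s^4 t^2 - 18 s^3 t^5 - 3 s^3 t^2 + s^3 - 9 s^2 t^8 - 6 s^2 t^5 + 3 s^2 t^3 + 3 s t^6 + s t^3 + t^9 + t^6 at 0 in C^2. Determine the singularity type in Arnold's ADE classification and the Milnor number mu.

Type E_7, Milnor number mu = 7.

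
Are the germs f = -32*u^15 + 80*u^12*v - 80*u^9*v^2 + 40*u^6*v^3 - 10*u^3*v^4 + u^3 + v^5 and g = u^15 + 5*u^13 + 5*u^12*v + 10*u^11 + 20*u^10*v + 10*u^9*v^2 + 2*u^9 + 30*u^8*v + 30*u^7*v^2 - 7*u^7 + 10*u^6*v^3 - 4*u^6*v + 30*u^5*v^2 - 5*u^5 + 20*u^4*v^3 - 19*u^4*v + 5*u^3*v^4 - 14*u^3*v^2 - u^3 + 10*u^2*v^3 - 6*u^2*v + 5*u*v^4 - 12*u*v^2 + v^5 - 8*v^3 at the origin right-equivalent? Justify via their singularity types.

Yes.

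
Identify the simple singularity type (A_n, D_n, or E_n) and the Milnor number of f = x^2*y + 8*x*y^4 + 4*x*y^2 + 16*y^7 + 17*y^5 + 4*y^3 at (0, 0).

Type D_{6}, Milnor number mu = 6.

The Hessian of f at 0 has rank 0. Corank 2; j^3 = y*(x + 2*y)^2 has shape L^2 M (L != M), so D-series; mu = 6 gives D_6.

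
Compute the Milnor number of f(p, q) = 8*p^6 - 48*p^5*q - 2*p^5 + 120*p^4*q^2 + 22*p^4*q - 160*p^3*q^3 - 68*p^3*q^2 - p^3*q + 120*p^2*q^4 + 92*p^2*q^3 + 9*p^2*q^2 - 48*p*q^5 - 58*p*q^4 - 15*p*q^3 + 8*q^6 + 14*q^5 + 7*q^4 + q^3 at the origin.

The Hessian of f at 0 is [[0, 0], [0, 0]] with rank 0, so corank 2. A Groebner basis of the Jacobian ideal J(f) in C{p,q} is {p^3 + 51*p*q^2 - 3*q^2, p^2*q + 4*p*q^2, q^3}; counting standard monomials gives mu = 7. Corank 2; j^3 = q^3 is a perfect cube, so E-series; the 4-jet and mu = 7 give E_7.

7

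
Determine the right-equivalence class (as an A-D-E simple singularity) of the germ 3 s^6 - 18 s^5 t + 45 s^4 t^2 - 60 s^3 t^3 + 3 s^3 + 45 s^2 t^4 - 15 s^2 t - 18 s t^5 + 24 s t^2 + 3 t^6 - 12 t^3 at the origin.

The Hessian of f at 0 is [[0, 0], [0, 0]] with rank 0, so corank 2. A Groebner basis of the Jacobian ideal J(f) in C{s,t} is {-s*t/6 + t^5 + t^2/3, s*t^2 - 2*t^3, s^2 - 3*s*t + 2*t^2}; counting standard monomials gives mu = 7. Corank 2; j^3 = 3*(s - 2*t)^2*(s - t) has shape L^2 M (L != M), so D-series; mu = 7 gives D_7.

D_{7}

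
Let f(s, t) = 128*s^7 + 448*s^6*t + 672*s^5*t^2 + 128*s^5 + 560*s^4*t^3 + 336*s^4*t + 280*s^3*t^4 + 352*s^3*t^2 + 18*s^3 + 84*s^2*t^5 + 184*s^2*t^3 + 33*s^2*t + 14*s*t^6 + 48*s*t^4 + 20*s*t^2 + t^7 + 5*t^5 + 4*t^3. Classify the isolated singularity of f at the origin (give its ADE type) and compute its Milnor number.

Type D_{6}, Milnor number mu = 6.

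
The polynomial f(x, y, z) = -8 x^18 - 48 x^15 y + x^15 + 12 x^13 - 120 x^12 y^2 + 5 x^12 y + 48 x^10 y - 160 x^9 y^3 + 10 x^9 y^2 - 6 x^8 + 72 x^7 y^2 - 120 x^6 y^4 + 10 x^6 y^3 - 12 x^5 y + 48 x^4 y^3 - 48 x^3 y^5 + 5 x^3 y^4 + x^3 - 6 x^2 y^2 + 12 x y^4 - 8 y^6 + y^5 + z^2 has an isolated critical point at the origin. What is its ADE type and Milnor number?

The Hessian of f at 0 is [[0, 0, 0], [0, 0, 0], [0, 0, 2]] with rank 1, so corank 2. A Groebner basis of the Jacobian ideal J(f) in C{x,y,z} is {y^4, x^3, -x^2/4 + x*y^2, z}; counting standard monomials gives mu = 8. Corank 2; j^3 = x^3 is a perfect cube, so E-series; the 5-jet and mu = 8 give E_8.

Type E8, Milnor number mu = 8.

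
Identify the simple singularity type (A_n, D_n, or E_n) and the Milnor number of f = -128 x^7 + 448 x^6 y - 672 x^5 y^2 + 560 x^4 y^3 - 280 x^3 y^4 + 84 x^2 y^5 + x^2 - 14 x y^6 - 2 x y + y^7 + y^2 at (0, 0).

Type A_6, Milnor number mu = 6.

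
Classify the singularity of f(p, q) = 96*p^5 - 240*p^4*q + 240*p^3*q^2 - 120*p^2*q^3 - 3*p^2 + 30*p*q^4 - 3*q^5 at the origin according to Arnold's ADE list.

The Hessian of f at 0 has rank 1. Corank 1: A-series; mu = 4 gives A_4.

A_{4}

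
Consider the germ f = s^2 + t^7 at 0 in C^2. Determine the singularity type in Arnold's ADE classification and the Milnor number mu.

Type A6, Milnor number mu = 6.

The Hessian of f at 0 is [[2, 0], [0, 0]] with rank 1, so corank 1. A Groebner basis of the Jacobian ideal J(f) in C{s,t} is {t^6, s}; counting standard monomials gives mu = 6. Corank 1: A-series; mu = 6 gives A_6.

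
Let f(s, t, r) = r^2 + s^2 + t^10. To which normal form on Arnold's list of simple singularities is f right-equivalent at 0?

The Hessian of f at 0 is [[2, 0, 0], [0, 0, 0], [0, 0, 2]] with rank 2, so corank 1. A Groebner basis of the Jacobian ideal J(f) in C{s,t,r} is {t^9, s, r}; counting standard monomials gives mu = 9. Corank 1: A-series; mu = 9 gives A_9.

A_9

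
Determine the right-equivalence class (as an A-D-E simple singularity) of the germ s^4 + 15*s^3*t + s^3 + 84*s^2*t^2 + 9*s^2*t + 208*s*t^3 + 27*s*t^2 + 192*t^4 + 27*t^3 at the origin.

E_7

The Hessian of f at 0 is [[0, 0], [0, 0]] with rank 0, so corank 2. A Groebner basis of the Jacobian ideal J(f) in C{s,t} is {3*s^2 + 18*s*t + t^4 + t^3 + 27*t^2, s^3 + 63*s^2 + 378*s*t + 48*t^3 + 567*t^2, s^2*t - 13*s^2 - 78*s*t - 40*t^3/3 - 117*t^2, 2*s^2 + s*t^2 + 12*s*t + 11*t^3/3 + 18*t^2}; counting standard monomials gives mu = 7. Corank 2; j^3 = (s + 3*t)^3 is a perfect cube, so E-series; the 4-jet and mu = 7 give E_7.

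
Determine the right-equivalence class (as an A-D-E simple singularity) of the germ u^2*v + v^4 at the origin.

D5

The Hessian of f at 0 has rank 0. Corank 2; j^3 = u^2*v has shape L^2 M (L != M), so D-series; mu = 5 gives D_5.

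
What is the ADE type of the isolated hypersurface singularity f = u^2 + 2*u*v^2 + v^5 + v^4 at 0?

A_{4}

The Hessian of f at 0 has rank 1. Corank 1: A-series; mu = 4 gives A_4.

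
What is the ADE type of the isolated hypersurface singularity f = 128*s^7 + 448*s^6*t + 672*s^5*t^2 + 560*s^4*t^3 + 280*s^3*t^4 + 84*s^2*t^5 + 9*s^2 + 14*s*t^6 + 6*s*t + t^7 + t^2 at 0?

A6

The Hessian of f at 0 is [[18, 6], [6, 2]] with rank 1, so corank 1. A Groebner basis of the Jacobian ideal J(f) in C{s,t} is {t^6, s + t/3}; counting standard monomials gives mu = 6. Corank 1: A-series; mu = 6 gives A_6.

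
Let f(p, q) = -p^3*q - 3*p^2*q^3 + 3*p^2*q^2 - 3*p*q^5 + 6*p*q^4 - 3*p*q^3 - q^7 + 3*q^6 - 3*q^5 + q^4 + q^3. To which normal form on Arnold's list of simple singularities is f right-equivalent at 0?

E_7

The Hessian of f at 0 is [[0, 0], [0, 0]] with rank 0, so corank 2. A Groebner basis of the Jacobian ideal J(f) in C{p,q} is {p^3 - 3*p*q^2 - 3*q^2, p^2*q - 2*p*q^2, q^3}; counting standard monomials gives mu = 7. Corank 2; j^3 = q^3 is a perfect cube, so E-series; the 4-jet and mu = 7 give E_7.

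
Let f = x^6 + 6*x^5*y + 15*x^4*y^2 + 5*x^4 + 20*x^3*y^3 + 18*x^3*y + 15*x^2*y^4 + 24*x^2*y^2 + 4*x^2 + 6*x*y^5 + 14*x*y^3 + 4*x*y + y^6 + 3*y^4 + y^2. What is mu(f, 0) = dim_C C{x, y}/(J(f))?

The Hessian of f at 0 has rank 1. Corank 1: A-series; mu = 3 gives A_3.

3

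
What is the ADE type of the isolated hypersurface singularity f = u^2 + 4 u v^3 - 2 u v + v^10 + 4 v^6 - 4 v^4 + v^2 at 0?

The Hessian of f at 0 is [[2, -2], [-2, 2]] with rank 1, so corank 1. A Groebner basis of the Jacobian ideal J(f) in C{u,v} is {u^3 - 3*u^2*v + 3*u*v^2 + u/2 - v/2, u/2 + v^3 - v/2}; counting standard monomials gives mu = 9. Corank 1: A-series; mu = 9 gives A_9.

A_9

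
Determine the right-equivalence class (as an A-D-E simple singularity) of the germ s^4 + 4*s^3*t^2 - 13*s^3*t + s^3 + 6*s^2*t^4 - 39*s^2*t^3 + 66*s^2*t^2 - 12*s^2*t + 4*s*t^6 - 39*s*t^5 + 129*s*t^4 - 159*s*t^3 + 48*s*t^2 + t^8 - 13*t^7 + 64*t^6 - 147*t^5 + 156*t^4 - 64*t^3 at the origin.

E_7

The Hessian of f at 0 has rank 0. Corank 2; j^3 = (s - 4*t)^3 is a perfect cube, so E-series; the 4-jet and mu = 7 give E_7.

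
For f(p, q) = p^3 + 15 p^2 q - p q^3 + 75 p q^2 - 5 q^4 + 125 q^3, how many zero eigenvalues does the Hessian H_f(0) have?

The Hessian at 0 is [[0, 0], [0, 0]] of rank 0; hence corank 2.

2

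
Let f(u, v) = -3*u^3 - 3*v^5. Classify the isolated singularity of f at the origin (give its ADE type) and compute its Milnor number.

The Hessian of f at 0 is [[0, 0], [0, 0]] with rank 0, so corank 2. A Groebner basis of the Jacobian ideal J(f) in C{u,v} is {v^4, u^2}; counting standard monomials gives mu = 8. Corank 2; j^3 = -3*u^3 is a perfect cube, so E-series; the 5-jet and mu = 8 give E_8.

Type E_{8}, Milnor number mu = 8.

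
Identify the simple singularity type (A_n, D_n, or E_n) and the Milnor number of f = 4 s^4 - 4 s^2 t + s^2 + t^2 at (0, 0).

Type A_{1}, Milnor number mu = 1.

The Hessian of f at 0 has rank 2. Corank 0: nondegenerate Morse point, so A_1.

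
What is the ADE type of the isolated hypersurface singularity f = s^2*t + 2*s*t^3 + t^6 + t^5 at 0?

The Hessian of f at 0 is [[0, 0], [0, 0]] with rank 0, so corank 2. A Groebner basis of the Jacobian ideal J(f) in C{s,t} is {s^3, s^2*t + s^2/6 + s*t^2/6, s*t + t^3}; counting standard monomials gives mu = 7. Corank 2; j^3 = s^2*t has shape L^2 M (L != M), so D-series; mu = 7 gives D_7.

D_7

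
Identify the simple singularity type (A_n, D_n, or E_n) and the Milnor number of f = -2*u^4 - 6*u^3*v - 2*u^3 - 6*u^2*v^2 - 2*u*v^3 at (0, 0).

The Hessian of f at 0 has rank 0. Corank 2; j^3 = -2*u^3 is a perfect cube, so E-series; the 4-jet and mu = 7 give E_7.

Type E_7, Milnor number mu = 7.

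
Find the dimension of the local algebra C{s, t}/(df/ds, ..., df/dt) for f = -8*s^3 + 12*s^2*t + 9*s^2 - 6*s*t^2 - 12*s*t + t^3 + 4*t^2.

2

The Hessian of f at 0 is [[18, -12], [-12, 8]] with rank 1, so corank 1. A Groebner basis of the Jacobian ideal J(f) in C{s,t} is {t^2, s - 2*t/3}; counting standard monomials gives mu = 2. Corank 1: A-series; mu = 2 gives A_2.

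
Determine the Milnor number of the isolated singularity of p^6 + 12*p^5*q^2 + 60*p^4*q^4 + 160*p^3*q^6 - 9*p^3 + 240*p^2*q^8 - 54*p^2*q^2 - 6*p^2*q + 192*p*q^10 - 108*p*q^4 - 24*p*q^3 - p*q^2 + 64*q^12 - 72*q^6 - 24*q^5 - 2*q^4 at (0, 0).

The Hessian of f at 0 has rank 0. Corank 2; j^3 = -p*(3*p + q)^2 has shape L^2 M (L != M), so D-series; mu = 7 gives D_7.

7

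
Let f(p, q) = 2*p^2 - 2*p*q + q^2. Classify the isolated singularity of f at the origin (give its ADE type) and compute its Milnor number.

Type A1, Milnor number mu = 1.

The Hessian of f at 0 has rank 2. Corank 0: nondegenerate Morse point, so A_1.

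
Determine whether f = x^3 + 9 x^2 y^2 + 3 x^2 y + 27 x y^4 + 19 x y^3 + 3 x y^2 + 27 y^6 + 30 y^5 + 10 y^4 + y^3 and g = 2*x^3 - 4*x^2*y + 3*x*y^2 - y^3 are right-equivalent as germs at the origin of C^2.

No.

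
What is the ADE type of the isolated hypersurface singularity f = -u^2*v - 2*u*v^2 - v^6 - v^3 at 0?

The Hessian of f at 0 has rank 0. Corank 2; j^3 = -v*(u + v)^2 has shape L^2 M (L != M), so D-series; mu = 7 gives D_7.

D_{7}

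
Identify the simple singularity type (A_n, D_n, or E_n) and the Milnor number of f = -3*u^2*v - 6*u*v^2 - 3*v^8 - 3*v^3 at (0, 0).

The Hessian of f at 0 has rank 0. Corank 2; j^3 = -3*v*(u + v)^2 has shape L^2 M (L != M), so D-series; mu = 9 gives D_9.

Type D_{9}, Milnor number mu = 9.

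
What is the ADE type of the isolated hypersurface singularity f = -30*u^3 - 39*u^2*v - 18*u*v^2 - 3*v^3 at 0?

D_{4}

The Hessian of f at 0 has rank 0. Corank 2; j^3 = -3*(2*u + v)*(5*u^2 + 4*u*v + v^2) splits into three distinct lines over C (the quadratic factor has nonzero discriminant), so D_4.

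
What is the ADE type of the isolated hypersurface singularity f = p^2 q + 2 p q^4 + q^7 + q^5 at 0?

D_6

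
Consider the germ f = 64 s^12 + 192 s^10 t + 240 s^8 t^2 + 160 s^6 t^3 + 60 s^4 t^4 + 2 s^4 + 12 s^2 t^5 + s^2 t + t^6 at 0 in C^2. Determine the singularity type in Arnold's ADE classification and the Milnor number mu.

The Hessian of f at 0 is [[0, 0], [0, 0]] with rank 0, so corank 2. A Groebner basis of the Jacobian ideal J(f) in C{s,t} is {s^2/6 + t^5, s^3, s*t}; counting standard monomials gives mu = 7. Corank 2; j^3 = s^2*t has shape L^2 M (L != M), so D-series; mu = 7 gives D_7.

Type D7, Milnor number mu = 7.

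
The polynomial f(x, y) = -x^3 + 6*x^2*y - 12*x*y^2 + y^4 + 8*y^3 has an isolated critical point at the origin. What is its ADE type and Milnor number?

Type E_{6}, Milnor number mu = 6.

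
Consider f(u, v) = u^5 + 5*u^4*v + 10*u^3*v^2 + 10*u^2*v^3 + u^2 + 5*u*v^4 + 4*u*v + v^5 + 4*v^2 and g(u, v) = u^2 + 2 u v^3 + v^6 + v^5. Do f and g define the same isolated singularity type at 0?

Yes.

The Hessian of f at 0 is [[2, 4], [4, 8]] with rank 1, so corank 1. A Groebner basis of the Jacobian ideal J(f) in C{u,v} is {v^4, u + 2*v}; counting standard monomials gives mu = 4. Corank 1: A-series; mu = 4 gives A_4. The Hessian of g at 0 is [[2, 0], [0, 0]] with rank 1, so corank 1. A Groebner basis of the Jacobian ideal J(g) in C{u,v} is {u + v^3, u^2, u*v}; counting standard monomials gives mu = 4. Corank 1: A-series; mu = 4 gives A_4. Both have type A_4, hence right-equivalent.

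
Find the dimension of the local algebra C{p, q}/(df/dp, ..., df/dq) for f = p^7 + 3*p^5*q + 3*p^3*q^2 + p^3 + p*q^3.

7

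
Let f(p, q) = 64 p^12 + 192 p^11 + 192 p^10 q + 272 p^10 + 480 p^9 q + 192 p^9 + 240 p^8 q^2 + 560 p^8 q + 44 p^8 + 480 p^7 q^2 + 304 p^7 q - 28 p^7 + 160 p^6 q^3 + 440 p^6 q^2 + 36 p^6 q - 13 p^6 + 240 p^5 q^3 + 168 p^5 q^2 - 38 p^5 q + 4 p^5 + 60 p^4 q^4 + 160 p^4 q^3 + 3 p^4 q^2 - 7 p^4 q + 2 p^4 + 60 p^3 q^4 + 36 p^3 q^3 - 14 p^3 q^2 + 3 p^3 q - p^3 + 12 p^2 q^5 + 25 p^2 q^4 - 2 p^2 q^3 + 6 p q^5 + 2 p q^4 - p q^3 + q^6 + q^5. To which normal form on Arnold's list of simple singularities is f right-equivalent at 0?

E_7

The Hessian of f at 0 has rank 0. Corank 2; j^3 = -p^3 is a perfect cube, so E-series; the 4-jet and mu = 7 give E_7.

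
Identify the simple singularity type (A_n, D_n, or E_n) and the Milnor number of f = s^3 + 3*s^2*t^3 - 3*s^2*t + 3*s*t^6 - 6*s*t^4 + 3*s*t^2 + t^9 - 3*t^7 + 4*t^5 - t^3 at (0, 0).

Type E_{8}, Milnor number mu = 8.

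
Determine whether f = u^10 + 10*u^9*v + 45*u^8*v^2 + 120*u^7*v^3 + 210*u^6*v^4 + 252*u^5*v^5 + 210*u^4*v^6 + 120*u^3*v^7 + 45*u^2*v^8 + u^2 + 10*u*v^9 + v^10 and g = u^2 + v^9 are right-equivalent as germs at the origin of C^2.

The Hessian of f at 0 is [[2, 0], [0, 0]] with rank 1, so corank 1. A Groebner basis of the Jacobian ideal J(f) in C{u,v} is {v^9, u}; counting standard monomials gives mu = 9. Corank 1: A-series; mu = 9 gives A_9. The Hessian of g at 0 is [[2, 0], [0, 0]] with rank 1, so corank 1. A Groebner basis of the Jacobian ideal J(g) in C{u,v} is {v^8, u}; counting standard monomials gives mu = 8. Corank 1: A-series; mu = 8 gives A_8. f is A_9 but g is A_8, hence not right-equivalent.

No.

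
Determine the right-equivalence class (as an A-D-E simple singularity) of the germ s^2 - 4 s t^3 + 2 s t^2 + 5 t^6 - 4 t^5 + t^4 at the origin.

A_{5}

The Hessian of f at 0 has rank 1. Corank 1: A-series; mu = 5 gives A_5.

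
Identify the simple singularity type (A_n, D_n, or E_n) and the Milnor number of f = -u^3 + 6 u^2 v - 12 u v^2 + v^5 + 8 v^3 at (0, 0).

Type E_{8}, Milnor number mu = 8.

The Hessian of f at 0 has rank 0. Corank 2; j^3 = -(u - 2*v)^3 is a perfect cube, so E-series; the 5-jet and mu = 8 give E_8.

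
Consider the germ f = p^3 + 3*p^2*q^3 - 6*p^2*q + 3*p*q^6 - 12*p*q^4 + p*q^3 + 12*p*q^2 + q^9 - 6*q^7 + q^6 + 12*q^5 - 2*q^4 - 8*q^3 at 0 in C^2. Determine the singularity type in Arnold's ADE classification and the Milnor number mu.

The Hessian of f at 0 has rank 0. Corank 2; j^3 = (p - 2*q)^3 is a perfect cube, so E-series; the 4-jet and mu = 7 give E_7.

Type E_{7}, Milnor number mu = 7.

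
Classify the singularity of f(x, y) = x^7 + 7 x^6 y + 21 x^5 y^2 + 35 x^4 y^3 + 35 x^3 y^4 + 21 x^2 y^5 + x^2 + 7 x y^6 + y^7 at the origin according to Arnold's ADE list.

A6

The Hessian of f at 0 has rank 1. Corank 1: A-series; mu = 6 gives A_6.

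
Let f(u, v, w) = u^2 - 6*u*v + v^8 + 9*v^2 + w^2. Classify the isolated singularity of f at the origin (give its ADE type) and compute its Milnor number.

The Hessian of f at 0 has rank 2. Corank 1: A-series; mu = 7 gives A_7.

Type A_{7}, Milnor number mu = 7.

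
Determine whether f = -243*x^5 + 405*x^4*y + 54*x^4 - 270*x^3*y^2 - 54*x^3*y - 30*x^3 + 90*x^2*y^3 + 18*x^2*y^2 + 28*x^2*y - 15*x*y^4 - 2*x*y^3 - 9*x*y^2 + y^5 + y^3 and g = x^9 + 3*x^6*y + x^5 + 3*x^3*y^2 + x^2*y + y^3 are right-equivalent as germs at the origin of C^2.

The Hessian of f at 0 has rank 0. Corank 2; j^3 = -(3*x - y)*(10*x^2 - 6*x*y + y^2) splits into three distinct lines over C (the quadratic factor has nonzero discriminant), so D_4. The Hessian of g at 0 has rank 0. Corank 2; j^3 = y*(x^2 + y^2) splits into three distinct lines over C (the quadratic factor has nonzero discriminant), so D_4. Both have type D_4, hence right-equivalent.

Yes.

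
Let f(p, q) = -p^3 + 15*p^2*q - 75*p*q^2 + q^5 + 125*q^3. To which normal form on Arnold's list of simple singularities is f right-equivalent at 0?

E_{8}

The Hessian of f at 0 is [[0, 0], [0, 0]] with rank 0, so corank 2. A Groebner basis of the Jacobian ideal J(f) in C{p,q} is {q^4, p^2 - 10*p*q + 25*q^2}; counting standard monomials gives mu = 8. Corank 2; j^3 = -(p - 5*q)^3 is a perfect cube, so E-series; the 5-jet and mu = 8 give E_8.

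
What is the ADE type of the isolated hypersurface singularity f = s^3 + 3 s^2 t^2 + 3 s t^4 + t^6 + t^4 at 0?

E_6

The Hessian of f at 0 is [[0, 0], [0, 0]] with rank 0, so corank 2. A Groebner basis of the Jacobian ideal J(f) in C{s,t} is {s^3, s^2*t, s^2/2 + s*t^2, t^3}; counting standard monomials gives mu = 6. Corank 2; j^3 = s^3 is a perfect cube, so E-series; the 4-jet and mu = 6 give E_6.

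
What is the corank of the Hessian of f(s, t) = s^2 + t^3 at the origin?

1

Hessian at 0 has rank 1.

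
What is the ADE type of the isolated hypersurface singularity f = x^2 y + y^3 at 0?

D4

The Hessian of f at 0 has rank 0. Corank 2; j^3 = y*(x^2 + y^2) splits into three distinct lines over C (the quadratic factor has nonzero discriminant), so D_4.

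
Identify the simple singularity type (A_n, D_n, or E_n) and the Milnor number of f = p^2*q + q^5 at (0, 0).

The Hessian of f at 0 has rank 0. Corank 2; j^3 = p^2*q has shape L^2 M (L != M), so D-series; mu = 6 gives D_6.

Type D_6, Milnor number mu = 6.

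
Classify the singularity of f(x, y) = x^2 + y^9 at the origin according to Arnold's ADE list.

A8

The Hessian of f at 0 is [[2, 0], [0, 0]] with rank 1, so corank 1. A Groebner basis of the Jacobian ideal J(f) in C{x,y} is {y^8, x}; counting standard monomials gives mu = 8. Corank 1: A-series; mu = 8 gives A_8.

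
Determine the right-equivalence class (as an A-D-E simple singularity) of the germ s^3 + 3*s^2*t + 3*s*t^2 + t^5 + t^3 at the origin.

The Hessian of f at 0 has rank 0. Corank 2; j^3 = (s + t)^3 is a perfect cube, so E-series; the 5-jet and mu = 8 give E_8.

E_{8}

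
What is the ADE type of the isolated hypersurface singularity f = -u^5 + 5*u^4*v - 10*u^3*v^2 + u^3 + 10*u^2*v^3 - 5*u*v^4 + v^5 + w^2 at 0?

The Hessian of f at 0 is [[0, 0, 0], [0, 0, 0], [0, 0, 2]] with rank 1, so corank 2. A Groebner basis of the Jacobian ideal J(f) in C{u,v,w} is {v^5, u*v^3 - v^4/4, u^2, w}; counting standard monomials gives mu = 8. Corank 2; j^3 = u^3 is a perfect cube, so E-series; the 5-jet and mu = 8 give E_8.

E_{8}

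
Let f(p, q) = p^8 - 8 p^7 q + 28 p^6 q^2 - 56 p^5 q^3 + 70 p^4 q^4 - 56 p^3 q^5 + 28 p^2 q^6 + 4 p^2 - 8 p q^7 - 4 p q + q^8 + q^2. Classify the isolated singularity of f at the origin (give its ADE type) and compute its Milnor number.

Type A_{7}, Milnor number mu = 7.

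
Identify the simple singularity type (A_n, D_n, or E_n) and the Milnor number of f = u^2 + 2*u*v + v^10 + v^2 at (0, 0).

Type A9, Milnor number mu = 9.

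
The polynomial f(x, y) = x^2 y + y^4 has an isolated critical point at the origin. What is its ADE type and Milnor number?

Type D5, Milnor number mu = 5.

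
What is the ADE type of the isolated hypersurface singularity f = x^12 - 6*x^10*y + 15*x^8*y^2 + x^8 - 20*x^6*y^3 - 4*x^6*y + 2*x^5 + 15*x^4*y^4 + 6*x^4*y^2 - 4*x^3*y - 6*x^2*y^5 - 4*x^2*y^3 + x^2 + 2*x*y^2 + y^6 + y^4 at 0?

A_5

The Hessian of f at 0 has rank 1. Corank 1: A-series; mu = 5 gives A_5.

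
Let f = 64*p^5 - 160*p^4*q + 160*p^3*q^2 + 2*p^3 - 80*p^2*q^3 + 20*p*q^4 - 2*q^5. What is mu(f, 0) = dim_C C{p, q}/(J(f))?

8

The Hessian of f at 0 has rank 0. Corank 2; j^3 = 2*p^3 is a perfect cube, so E-series; the 5-jet and mu = 8 give E_8.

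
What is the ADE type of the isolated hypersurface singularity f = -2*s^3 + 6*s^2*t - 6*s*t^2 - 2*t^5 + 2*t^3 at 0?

E_{8}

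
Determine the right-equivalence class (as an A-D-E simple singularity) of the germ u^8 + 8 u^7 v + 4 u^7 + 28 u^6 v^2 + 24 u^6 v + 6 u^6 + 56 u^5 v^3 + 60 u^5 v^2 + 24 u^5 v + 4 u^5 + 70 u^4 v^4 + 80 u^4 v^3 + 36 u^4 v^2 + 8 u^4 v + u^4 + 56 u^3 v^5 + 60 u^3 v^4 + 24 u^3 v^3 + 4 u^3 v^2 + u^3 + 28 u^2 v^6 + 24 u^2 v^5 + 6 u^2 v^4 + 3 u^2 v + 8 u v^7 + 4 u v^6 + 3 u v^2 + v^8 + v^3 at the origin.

E_{6}

The Hessian of f at 0 has rank 0. Corank 2; j^3 = (u + v)^3 is a perfect cube, so E-series; the 4-jet and mu = 6 give E_6.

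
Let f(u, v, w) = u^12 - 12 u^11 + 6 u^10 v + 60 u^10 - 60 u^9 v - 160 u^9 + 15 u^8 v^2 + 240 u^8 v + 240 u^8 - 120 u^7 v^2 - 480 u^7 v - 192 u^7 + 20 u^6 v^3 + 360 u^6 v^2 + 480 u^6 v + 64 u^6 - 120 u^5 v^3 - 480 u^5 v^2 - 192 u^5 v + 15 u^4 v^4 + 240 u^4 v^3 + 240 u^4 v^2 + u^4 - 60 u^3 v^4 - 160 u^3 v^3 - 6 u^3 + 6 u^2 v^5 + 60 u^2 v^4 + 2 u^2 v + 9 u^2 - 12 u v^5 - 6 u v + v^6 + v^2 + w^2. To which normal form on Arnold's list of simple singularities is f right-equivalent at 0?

The Hessian of f at 0 has rank 2. Corank 1: A-series; mu = 5 gives A_5.

A_{5}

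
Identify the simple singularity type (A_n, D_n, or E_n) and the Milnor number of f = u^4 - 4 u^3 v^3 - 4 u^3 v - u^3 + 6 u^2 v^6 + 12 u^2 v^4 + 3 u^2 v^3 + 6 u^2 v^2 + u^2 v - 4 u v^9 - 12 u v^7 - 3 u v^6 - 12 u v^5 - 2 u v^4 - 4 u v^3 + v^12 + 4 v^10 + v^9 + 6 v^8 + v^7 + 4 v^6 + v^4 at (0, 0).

Type D_{5}, Milnor number mu = 5.

The Hessian of f at 0 has rank 0. Corank 2; j^3 = -u^2*(u - v) has shape L^2 M (L != M), so D-series; mu = 5 gives D_5.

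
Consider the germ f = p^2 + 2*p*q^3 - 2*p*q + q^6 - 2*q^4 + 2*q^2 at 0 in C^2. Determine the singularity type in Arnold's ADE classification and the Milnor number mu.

The Hessian of f at 0 is [[2, -2], [-2, 4]] with rank 2, so corank 0. A Groebner basis of the Jacobian ideal J(f) in C{p,q} is {p, q}; counting standard monomials gives mu = 1. Corank 0: nondegenerate Morse point, so A_1.

Type A_1, Milnor number mu = 1.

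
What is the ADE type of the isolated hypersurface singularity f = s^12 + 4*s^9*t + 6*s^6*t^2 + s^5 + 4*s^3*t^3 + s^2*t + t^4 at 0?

The Hessian of f at 0 has rank 0. Corank 2; j^3 = s^2*t has shape L^2 M (L != M), so D-series; mu = 5 gives D_5.

D_{5}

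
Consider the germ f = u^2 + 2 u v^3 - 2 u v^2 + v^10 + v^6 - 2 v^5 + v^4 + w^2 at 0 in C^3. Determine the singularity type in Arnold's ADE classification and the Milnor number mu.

Type A_{9}, Milnor number mu = 9.

The Hessian of f at 0 has rank 2. Corank 1: A-series; mu = 9 gives A_9.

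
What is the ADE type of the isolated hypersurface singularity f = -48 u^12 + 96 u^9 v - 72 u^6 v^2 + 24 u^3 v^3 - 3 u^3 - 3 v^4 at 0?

The Hessian of f at 0 has rank 0. Corank 2; j^3 = -3*u^3 is a perfect cube, so E-series; the 4-jet and mu = 6 give E_6.

E_6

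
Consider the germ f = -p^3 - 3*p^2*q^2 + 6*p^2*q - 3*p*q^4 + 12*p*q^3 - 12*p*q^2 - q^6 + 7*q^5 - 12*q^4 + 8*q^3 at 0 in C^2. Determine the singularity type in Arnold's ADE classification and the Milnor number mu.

The Hessian of f at 0 has rank 0. Corank 2; j^3 = -(p - 2*q)^3 is a perfect cube, so E-series; the 5-jet and mu = 8 give E_8.

Type E_{8}, Milnor number mu = 8.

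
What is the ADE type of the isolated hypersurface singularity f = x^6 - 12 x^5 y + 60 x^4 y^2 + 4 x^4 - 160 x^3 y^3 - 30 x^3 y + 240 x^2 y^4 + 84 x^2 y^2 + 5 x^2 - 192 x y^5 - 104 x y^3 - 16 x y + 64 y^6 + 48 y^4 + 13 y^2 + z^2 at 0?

The Hessian of f at 0 has rank 3. Corank 0: nondegenerate Morse point, so A_1.

A_{1}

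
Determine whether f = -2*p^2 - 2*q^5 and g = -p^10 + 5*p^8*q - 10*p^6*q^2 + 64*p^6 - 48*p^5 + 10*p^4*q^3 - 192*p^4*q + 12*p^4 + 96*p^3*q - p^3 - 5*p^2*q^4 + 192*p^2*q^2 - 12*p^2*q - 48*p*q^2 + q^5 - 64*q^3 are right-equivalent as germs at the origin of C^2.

No.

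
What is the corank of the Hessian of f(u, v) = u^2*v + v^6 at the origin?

2

The Hessian at 0 is [[0, 0], [0, 0]] of rank 0; hence corank 2.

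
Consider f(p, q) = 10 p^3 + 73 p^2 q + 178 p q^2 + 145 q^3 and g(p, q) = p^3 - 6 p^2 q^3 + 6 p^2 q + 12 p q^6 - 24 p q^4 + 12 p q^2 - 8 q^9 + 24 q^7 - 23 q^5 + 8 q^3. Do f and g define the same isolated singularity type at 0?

The Hessian of f at 0 is [[0, 0], [0, 0]] with rank 0, so corank 2. A Groebner basis of the Jacobian ideal J(f) in C{p,q} is {q^3, p^2 - 71*q^2/11, p*q + 28*q^2/11}; counting standard monomials gives mu = 4. Corank 2; j^3 = (2*p + 5*q)*(5*p^2 + 24*p*q + 29*q^2) splits into three distinct lines over C (the quadratic factor has nonzero discriminant), so D_4. The Hessian of g at 0 is [[0, 0], [0, 0]] with rank 0, so corank 2. A Groebner basis of the Jacobian ideal J(g) in C{p,q} is {-p^2/4 + p*q^3 - p*q - q^2, q^4, p^3 - 12*p*q^2 - 16*q^3, p^2*q + 4*p*q^2 + 4*q^3}; counting standard monomials gives mu = 8. Corank 2; j^3 = (p + 2*q)^3 is a perfect cube, so E-series; the 5-jet and mu = 8 give E_8. f is D_4 but g is E_8, hence not right-equivalent.

No.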